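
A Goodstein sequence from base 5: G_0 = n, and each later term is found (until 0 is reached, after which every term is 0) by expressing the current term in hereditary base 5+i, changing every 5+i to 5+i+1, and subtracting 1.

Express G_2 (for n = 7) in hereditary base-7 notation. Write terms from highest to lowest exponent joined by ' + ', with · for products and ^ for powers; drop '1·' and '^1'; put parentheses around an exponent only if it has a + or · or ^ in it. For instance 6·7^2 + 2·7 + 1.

7

(0) 7|_5 = 5 + 2 ↦ 6 + 2|_6 = 8 ⇒ 7
(1) 7|_6 = 6 + 1 ↦ 7 + 1|_7 = 8 ⇒ 7
(2) 7|_7 = 7 ↦ 8|_8 = 8 ⇒ 7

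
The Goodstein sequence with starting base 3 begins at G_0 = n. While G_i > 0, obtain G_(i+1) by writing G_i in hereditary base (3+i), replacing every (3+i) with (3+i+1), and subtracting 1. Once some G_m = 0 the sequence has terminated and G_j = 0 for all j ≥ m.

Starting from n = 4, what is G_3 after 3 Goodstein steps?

G_0=4  [base 3] 3 + 1  →[3↦4]→  4 + 1 = 5  −1 ⇒ G_1=4
G_1=4  [base 4] 4  →[4↦5]→  5 = 5  −1 ⇒ G_2=4
G_2=4  [base 5] 4  →[5↦6]→  4 = 4  −1 ⇒ G_3=3
G_3=3  [base 6] 3  →[6↦7]→  3 = 3  −1 ⇒ G_4=2

3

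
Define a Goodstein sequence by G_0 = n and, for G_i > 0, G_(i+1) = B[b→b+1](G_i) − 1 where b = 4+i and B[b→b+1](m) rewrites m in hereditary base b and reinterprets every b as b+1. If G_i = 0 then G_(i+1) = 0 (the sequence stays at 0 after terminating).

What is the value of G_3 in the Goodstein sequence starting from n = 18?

G_0=18  [base 4] 4^2 + 2  →[4↦5]→  5^2 + 2 = 27  −1 ⇒ G_1=26
G_1=26  [base 5] 5^2 + 1  →[5↦6]→  6^2 + 1 = 37  −1 ⇒ G_2=36
G_2=36  [base 6] 6^2  →[6↦7]→  7^2 = 49  −1 ⇒ G_3=48
G_3=48  [base 7] 6·7 + 6  →[7↦8]→  6·8 + 6 = 54  −1 ⇒ G_4=53

48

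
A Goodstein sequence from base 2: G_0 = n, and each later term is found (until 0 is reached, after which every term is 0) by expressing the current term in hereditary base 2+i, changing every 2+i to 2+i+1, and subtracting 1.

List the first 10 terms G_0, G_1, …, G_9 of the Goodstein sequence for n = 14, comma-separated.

14, 110, 1281, 18750, 326591, 5862840, 134404971, 3487116548, 100000555551, 3138429262496

G_0=14  [base 2] 2^(2 + 1) + 2^2 + 2  →[2↦3]→  3^(3 + 1) + 3^3 + 3 = 111  −1 ⇒ G_1=110
G_1=110  [base 3] 3^(3 + 1) + 3^3 + 2  →[3↦4]→  4^(4 + 1) + 4^4 + 2 = 1282  −1 ⇒ G_2=1281
G_2=1281  [base 4] 4^(4 + 1) + 4^4 + 1  →[4↦5]→  5^(5 + 1) + 5^5 + 1 = 18751  −1 ⇒ G_3=18750
G_3=18750  [base 5] 5^(5 + 1) + 5^5  →[5↦6]→  6^(6 + 1) + 6^6 = 326592  −1 ⇒ G_4=326591
G_4=326591  [base 6] 6^(6 + 1) + 5·6^5 + 5·6^4 + 5·6^3 + 5·6^2 + 5·6 + 5  →[6↦7]→  7^(7 + 1) + 5·7^5 + 5·7^4 + 5·7^3 + 5·7^2 + 5·7 + 5 = 5862841  −1 ⇒ G_5=5862840
G_5=5862840  [base 7] 7^(7 + 1) + 5·7^5 + 5·7^4 + 5·7^3 + 5·7^2 + 5·7 + 4  →[7↦8]→  8^(8 + 1) + 5·8^5 + 5·8^4 + 5·8^3 + 5·8^2 + 5·8 + 4 = 134404972  −1 ⇒ G_6=134404971
G_6=134404971  [base 8] 8^(8 + 1) + 5·8^5 + 5·8^4 + 5·8^3 + 5·8^2 + 5·8 + 3  →[8↦9]→  9^(9 + 1) + 5·9^5 + 5·9^4 + 5·9^3 + 5·9^2 + 5·9 + 3 = 3487116549  −1 ⇒ G_7=3487116548
G_7=3487116548  [base 9] 9^(9 + 1) + 5·9^5 + 5·9^4 + 5·9^3 + 5·9^2 + 5·9 + 2  →[9↦10]→  10^(10 + 1) + 5·10^5 + 5·10^4 + 5·10^3 + 5·10^2 + 5·10 + 2 = 100000555552  −1 ⇒ G_8=100000555551
G_8=100000555551  [base 10] 10^(10 + 1) + 5·10^5 + 5·10^4 + 5·10^3 + 5·10^2 + 5·10 + 1  →[10↦11]→  11^(11 + 1) + 5·11^5 + 5·11^4 + 5·11^3 + 5·11^2 + 5·11 + 1 = 3138429262497  −1 ⇒ G_9=3138429262496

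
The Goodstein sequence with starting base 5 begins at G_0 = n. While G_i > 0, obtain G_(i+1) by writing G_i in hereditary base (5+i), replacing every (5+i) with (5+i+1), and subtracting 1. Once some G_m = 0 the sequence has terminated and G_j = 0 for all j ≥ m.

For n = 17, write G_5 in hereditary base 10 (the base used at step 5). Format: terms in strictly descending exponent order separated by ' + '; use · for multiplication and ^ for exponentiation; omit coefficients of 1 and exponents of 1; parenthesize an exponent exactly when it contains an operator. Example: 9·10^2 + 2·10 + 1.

2·10 + 5

G_0 = 17. HB_5(17) = 3·5 + 2. Bump = 20. G_1 = 19.
G_1 = 19. HB_6(19) = 3·6 + 1. Bump = 22. G_2 = 21.
G_2 = 21. HB_7(21) = 3·7. Bump = 24. G_3 = 23.
G_3 = 23. HB_8(23) = 2·8 + 7. Bump = 25. G_4 = 24.
G_4 = 24. HB_9(24) = 2·9 + 6. Bump = 26. G_5 = 25.
G_5 = 25. HB_10(25) = 2·10 + 5. Bump = 27. G_6 = 26.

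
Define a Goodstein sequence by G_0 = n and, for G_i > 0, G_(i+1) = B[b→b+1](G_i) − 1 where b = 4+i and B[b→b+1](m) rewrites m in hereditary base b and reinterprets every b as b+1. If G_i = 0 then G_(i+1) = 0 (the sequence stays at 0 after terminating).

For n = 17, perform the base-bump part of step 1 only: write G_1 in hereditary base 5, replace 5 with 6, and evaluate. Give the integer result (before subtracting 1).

(0) 17|_4 = 4^2 + 1 ↦ 5^2 + 1|_5 = 26 ⇒ 25
(1) 25|_5 = 5^2 ↦ 6^2|_6 = 36 ⇒ 35

36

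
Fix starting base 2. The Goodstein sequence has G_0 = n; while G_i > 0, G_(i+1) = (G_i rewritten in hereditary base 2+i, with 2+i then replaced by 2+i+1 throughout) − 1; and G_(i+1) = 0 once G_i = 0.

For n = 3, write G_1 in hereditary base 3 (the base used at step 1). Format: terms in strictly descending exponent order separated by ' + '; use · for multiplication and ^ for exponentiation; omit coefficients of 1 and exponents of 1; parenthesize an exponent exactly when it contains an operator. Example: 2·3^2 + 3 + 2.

3

base 2: 3 = 2 + 1; at 3: 3 + 1 = 4; next = 3
base 3: 3 = 3; at 4: 4 = 4; next = 3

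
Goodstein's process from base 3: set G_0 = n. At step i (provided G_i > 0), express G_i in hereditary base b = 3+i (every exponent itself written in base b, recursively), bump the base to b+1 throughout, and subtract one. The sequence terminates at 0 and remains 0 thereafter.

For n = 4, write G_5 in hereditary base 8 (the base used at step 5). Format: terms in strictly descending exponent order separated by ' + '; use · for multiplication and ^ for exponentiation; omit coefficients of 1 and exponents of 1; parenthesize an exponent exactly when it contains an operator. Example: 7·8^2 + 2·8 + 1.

1

G_0=4  [base 3] 3 + 1  →[3↦4]→  4 + 1 = 5  −1 ⇒ G_1=4
G_1=4  [base 4] 4  →[4↦5]→  5 = 5  −1 ⇒ G_2=4
G_2=4  [base 5] 4  →[5↦6]→  4 = 4  −1 ⇒ G_3=3
G_3=3  [base 6] 3  →[6↦7]→  3 = 3  −1 ⇒ G_4=2
G_4=2  [base 7] 2  →[7↦8]→  2 = 2  −1 ⇒ G_5=1
G_5=1  [base 8] 1  →[8↦9]→  1 = 1  −1 ⇒ G_6=0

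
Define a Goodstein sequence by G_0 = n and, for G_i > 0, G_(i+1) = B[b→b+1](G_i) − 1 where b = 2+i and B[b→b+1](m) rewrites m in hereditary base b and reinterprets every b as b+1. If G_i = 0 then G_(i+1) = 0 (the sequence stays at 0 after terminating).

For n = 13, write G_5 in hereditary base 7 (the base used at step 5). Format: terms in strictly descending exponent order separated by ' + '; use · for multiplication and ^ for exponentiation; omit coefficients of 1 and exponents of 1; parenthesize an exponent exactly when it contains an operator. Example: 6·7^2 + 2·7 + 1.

7^(7 + 1) + 3·7^3 + 3·7^2 + 3·7

(0) 13|_2 = 2^(2 + 1) + 2^2 + 1 ↦ 3^(3 + 1) + 3^3 + 1|_3 = 109 ⇒ 108
(1) 108|_3 = 3^(3 + 1) + 3^3 ↦ 4^(4 + 1) + 4^4|_4 = 1280 ⇒ 1279
(2) 1279|_4 = 4^(4 + 1) + 3·4^3 + 3·4^2 + 3·4 + 3 ↦ 5^(5 + 1) + 3·5^3 + 3·5^2 + 3·5 + 3|_5 = 16093 ⇒ 16092
(3) 16092|_5 = 5^(5 + 1) + 3·5^3 + 3·5^2 + 3·5 + 2 ↦ 6^(6 + 1) + 3·6^3 + 3·6^2 + 3·6 + 2|_6 = 280712 ⇒ 280711
(4) 280711|_6 = 6^(6 + 1) + 3·6^3 + 3·6^2 + 3·6 + 1 ↦ 7^(7 + 1) + 3·7^3 + 3·7^2 + 3·7 + 1|_7 = 5765999 ⇒ 5765998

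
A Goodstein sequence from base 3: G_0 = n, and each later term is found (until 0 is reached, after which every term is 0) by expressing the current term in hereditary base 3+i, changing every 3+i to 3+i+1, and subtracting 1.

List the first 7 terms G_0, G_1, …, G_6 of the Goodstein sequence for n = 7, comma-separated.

i=0: 7 = 2·3 + 1 (b=3); 3→4: 2·4 + 1 = 9; 9−1 = 8
i=1: 8 = 2·4 (b=4); 4→5: 2·5 = 10; 10−1 = 9
i=2: 9 = 5 + 4 (b=5); 5→6: 6 + 4 = 10; 10−1 = 9
i=3: 9 = 6 + 3 (b=6); 6→7: 7 + 3 = 10; 10−1 = 9
i=4: 9 = 7 + 2 (b=7); 7→8: 8 + 2 = 10; 10−1 = 9
i=5: 9 = 8 + 1 (b=8); 8→9: 9 + 1 = 10; 10−1 = 9

7, 8, 9, 9, 9, 9, 9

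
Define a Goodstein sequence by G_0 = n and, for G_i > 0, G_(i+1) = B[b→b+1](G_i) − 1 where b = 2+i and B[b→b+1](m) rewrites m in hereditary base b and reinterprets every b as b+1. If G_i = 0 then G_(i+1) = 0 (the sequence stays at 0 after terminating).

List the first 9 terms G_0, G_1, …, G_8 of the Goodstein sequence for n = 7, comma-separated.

i=0: 7 = 2^2 + 2 + 1 (b=2); 2→3: 3^3 + 3 + 1 = 31; 31−1 = 30
i=1: 30 = 3^3 + 3 (b=3); 3→4: 4^4 + 4 = 260; 260−1 = 259
i=2: 259 = 4^4 + 3 (b=4); 4→5: 5^5 + 3 = 3128; 3128−1 = 3127
i=3: 3127 = 5^5 + 2 (b=5); 5→6: 6^6 + 2 = 46658; 46658−1 = 46657
i=4: 46657 = 6^6 + 1 (b=6); 6→7: 7^7 + 1 = 823544; 823544−1 = 823543
i=5: 823543 = 7^7 (b=7); 7→8: 8^8 = 16777216; 16777216−1 = 16777215
i=6: 16777215 = 7·8^7 + 7·8^6 + 7·8^5 + 7·8^4 + 7·8^3 + 7·8^2 + 7·8 + 7 (b=8); 8→9: 7·9^7 + 7·9^6 + 7·9^5 + 7·9^4 + 7·9^3 + 7·9^2 + 7·9 + 7 = 37665880; 37665880−1 = 37665879
i=7: 37665879 = 7·9^7 + 7·9^6 + 7·9^5 + 7·9^4 + 7·9^3 + 7·9^2 + 7·9 + 6 (b=9); 9→10: 7·10^7 + 7·10^6 + 7·10^5 + 7·10^4 + 7·10^3 + 7·10^2 + 7·10 + 6 = 77777776; 77777776−1 = 77777775

7, 30, 259, 3127, 46657, 823543, 16777215, 37665879, 77777775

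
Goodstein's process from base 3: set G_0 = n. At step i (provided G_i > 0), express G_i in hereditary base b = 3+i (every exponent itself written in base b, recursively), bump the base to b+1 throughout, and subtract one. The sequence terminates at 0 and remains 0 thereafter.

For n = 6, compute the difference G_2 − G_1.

G_0=6  [base 3] 2·3  →[3↦4]→  2·4 = 8  −1 ⇒ G_1=7
G_1=7  [base 4] 4 + 3  →[4↦5]→  5 + 3 = 8  −1 ⇒ G_2=7

0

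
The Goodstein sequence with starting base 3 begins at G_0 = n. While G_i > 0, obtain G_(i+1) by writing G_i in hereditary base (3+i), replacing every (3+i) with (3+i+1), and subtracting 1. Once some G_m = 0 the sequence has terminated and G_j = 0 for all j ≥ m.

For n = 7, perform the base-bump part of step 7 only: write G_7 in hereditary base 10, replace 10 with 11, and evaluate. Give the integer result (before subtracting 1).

step 0: 7 = 2·3 + 1; sub 4 for 3: 2·4 + 1; = 9; G_1 = 9−1 = 8
step 1: 8 = 2·4; sub 5 for 4: 2·5; = 10; G_2 = 10−1 = 9
step 2: 9 = 5 + 4; sub 6 for 5: 6 + 4; = 10; G_3 = 10−1 = 9
step 3: 9 = 6 + 3; sub 7 for 6: 7 + 3; = 10; G_4 = 10−1 = 9
step 4: 9 = 7 + 2; sub 8 for 7: 8 + 2; = 10; G_5 = 10−1 = 9
step 5: 9 = 8 + 1; sub 9 for 8: 9 + 1; = 10; G_6 = 10−1 = 9
step 6: 9 = 9; sub 10 for 9: 10; = 10; G_7 = 10−1 = 9

9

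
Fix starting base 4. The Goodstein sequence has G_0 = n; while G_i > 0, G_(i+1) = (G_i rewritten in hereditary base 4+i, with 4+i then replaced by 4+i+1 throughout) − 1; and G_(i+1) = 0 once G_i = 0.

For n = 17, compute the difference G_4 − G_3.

G_0 = 17. HB_4(17) = 4^2 + 1. Bump = 26. G_1 = 25.
G_1 = 25. HB_5(25) = 5^2. Bump = 36. G_2 = 35.
G_2 = 35. HB_6(35) = 5·6 + 5. Bump = 40. G_3 = 39.
G_3 = 39. HB_7(39) = 5·7 + 4. Bump = 44. G_4 = 43.

4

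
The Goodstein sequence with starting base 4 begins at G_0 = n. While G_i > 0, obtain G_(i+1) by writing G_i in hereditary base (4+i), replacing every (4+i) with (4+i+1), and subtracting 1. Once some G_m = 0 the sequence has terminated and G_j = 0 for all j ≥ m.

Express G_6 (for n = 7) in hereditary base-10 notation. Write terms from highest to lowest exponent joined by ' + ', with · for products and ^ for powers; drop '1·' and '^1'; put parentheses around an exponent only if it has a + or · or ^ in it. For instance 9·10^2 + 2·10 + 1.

base 4: 7 = 4 + 3; at 5: 5 + 3 = 8; next = 7
base 5: 7 = 5 + 2; at 6: 6 + 2 = 8; next = 7
base 6: 7 = 6 + 1; at 7: 7 + 1 = 8; next = 7
base 7: 7 = 7; at 8: 8 = 8; next = 7
base 8: 7 = 7; at 9: 7 = 7; next = 6
base 9: 6 = 6; at 10: 6 = 6; next = 5
base 10: 5 = 5; at 11: 5 = 5; next = 4

5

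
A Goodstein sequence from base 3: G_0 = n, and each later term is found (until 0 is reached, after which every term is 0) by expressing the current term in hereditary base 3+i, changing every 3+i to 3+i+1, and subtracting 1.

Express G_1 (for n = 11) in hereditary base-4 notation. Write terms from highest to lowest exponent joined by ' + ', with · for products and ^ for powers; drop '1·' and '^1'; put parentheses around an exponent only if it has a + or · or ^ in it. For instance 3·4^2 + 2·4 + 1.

step 0: 11 = 3^2 + 2; sub 4 for 3: 4^2 + 2; = 18; G_1 = 18−1 = 17
step 1: 17 = 4^2 + 1; sub 5 for 4: 5^2 + 1; = 26; G_2 = 26−1 = 25

4^2 + 1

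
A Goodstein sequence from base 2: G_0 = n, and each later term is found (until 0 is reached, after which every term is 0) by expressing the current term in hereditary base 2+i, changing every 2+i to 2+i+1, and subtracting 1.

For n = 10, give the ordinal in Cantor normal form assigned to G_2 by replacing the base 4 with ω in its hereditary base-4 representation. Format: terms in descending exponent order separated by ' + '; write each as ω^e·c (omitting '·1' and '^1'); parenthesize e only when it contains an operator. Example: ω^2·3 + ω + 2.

base 2: 10 = 2^(2 + 1) + 2; at 3: 3^(3 + 1) + 3 = 84; next = 83
base 3: 83 = 3^(3 + 1) + 2; at 4: 4^(4 + 1) + 2 = 1026; next = 1025
base 4: 1025 = 4^(4 + 1) + 1; at 5: 5^(5 + 1) + 1 = 15626; next = 15625

ω^(ω + 1) + 1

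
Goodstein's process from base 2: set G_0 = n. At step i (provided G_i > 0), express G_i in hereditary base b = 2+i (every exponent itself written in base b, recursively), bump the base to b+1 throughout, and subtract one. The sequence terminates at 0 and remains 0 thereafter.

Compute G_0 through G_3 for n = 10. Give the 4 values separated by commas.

i=0: 10 = 2^(2 + 1) + 2 (b=2); 2→3: 3^(3 + 1) + 3 = 84; 84−1 = 83
i=1: 83 = 3^(3 + 1) + 2 (b=3); 3→4: 4^(4 + 1) + 2 = 1026; 1026−1 = 1025
i=2: 1025 = 4^(4 + 1) + 1 (b=4); 4→5: 5^(5 + 1) + 1 = 15626; 15626−1 = 15625

10, 83, 1025, 15625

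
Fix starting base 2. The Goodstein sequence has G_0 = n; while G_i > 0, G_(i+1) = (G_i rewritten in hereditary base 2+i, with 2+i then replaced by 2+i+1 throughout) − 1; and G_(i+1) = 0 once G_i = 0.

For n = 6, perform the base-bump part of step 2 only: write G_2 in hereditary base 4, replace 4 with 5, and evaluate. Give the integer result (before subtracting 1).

3126

[0] 6 ≡ 2^2 + 2 (base 2). Lift 3: 30. −1: 29.
[1] 29 ≡ 3^3 + 2 (base 3). Lift 4: 258. −1: 257.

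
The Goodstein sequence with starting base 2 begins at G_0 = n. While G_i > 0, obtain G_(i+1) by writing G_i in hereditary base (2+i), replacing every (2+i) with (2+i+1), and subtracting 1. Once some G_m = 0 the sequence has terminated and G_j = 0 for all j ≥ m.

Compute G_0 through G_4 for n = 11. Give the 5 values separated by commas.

G_0 = 11. HB_2(11) = 2^(2 + 1) + 2 + 1. Bump = 85. G_1 = 84.
G_1 = 84. HB_3(84) = 3^(3 + 1) + 3. Bump = 1028. G_2 = 1027.
G_2 = 1027. HB_4(1027) = 4^(4 + 1) + 3. Bump = 15628. G_3 = 15627.
G_3 = 15627. HB_5(15627) = 5^(5 + 1) + 2. Bump = 279938. G_4 = 279937.

11, 84, 1027, 15627, 279937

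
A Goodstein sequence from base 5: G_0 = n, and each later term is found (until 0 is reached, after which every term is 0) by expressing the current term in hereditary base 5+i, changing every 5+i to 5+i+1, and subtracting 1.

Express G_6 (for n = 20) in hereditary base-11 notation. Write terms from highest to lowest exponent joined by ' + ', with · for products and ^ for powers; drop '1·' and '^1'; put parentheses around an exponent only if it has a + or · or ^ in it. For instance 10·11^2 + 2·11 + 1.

3·11

20 —HB5→ 4·5 —bump→ 4·6 = 24 —(−1)→ 23
23 —HB6→ 3·6 + 5 —bump→ 3·7 + 5 = 26 —(−1)→ 25
25 —HB7→ 3·7 + 4 —bump→ 3·8 + 4 = 28 —(−1)→ 27
27 —HB8→ 3·8 + 3 —bump→ 3·9 + 3 = 30 —(−1)→ 29
29 —HB9→ 3·9 + 2 —bump→ 3·10 + 2 = 32 —(−1)→ 31
31 —HB10→ 3·10 + 1 —bump→ 3·11 + 1 = 34 —(−1)→ 33
33 —HB11→ 3·11 —bump→ 3·12 = 36 —(−1)→ 35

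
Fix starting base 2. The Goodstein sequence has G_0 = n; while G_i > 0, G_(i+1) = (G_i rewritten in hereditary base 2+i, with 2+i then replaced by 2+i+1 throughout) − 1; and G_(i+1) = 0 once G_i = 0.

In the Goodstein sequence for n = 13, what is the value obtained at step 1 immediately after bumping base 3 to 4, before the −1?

13 —HB2→ 2^(2 + 1) + 2^2 + 1 —bump→ 3^(3 + 1) + 3^3 + 1 = 109 —(−1)→ 108
108 —HB3→ 3^(3 + 1) + 3^3 —bump→ 4^(4 + 1) + 4^4 = 1280 —(−1)→ 1279

1280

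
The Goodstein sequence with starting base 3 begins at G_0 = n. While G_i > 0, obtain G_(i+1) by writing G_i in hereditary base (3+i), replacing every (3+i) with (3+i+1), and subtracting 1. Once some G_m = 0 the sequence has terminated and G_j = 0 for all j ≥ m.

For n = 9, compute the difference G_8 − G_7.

1

G_0=9  [base 3] 3^2  →[3↦4]→  4^2 = 16  −1 ⇒ G_1=15
G_1=15  [base 4] 3·4 + 3  →[4↦5]→  3·5 + 3 = 18  −1 ⇒ G_2=17
G_2=17  [base 5] 3·5 + 2  →[5↦6]→  3·6 + 2 = 20  −1 ⇒ G_3=19
G_3=19  [base 6] 3·6 + 1  →[6↦7]→  3·7 + 1 = 22  −1 ⇒ G_4=21
G_4=21  [base 7] 3·7  →[7↦8]→  3·8 = 24  −1 ⇒ G_5=23
G_5=23  [base 8] 2·8 + 7  →[8↦9]→  2·9 + 7 = 25  −1 ⇒ G_6=24
G_6=24  [base 9] 2·9 + 6  →[9↦10]→  2·10 + 6 = 26  −1 ⇒ G_7=25
G_7=25  [base 10] 2·10 + 5  →[10↦11]→  2·11 + 5 = 27  −1 ⇒ G_8=26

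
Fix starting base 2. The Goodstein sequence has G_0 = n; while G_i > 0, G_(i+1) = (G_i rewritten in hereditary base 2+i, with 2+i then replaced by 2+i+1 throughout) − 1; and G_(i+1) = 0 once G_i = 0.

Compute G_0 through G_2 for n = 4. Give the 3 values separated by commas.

4, 26, 41

base 2: 4 = 2^2; at 3: 3^3 = 27; next = 26
base 3: 26 = 2·3^2 + 2·3 + 2; at 4: 2·4^2 + 2·4 + 2 = 42; next = 41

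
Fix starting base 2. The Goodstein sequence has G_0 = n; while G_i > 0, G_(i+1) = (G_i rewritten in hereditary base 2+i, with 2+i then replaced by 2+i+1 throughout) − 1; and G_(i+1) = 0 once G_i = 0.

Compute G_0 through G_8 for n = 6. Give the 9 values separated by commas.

6, 29, 257, 3125, 46655, 98039, 187243, 332147, 555551

(0) 6|_2 = 2^2 + 2 ↦ 3^3 + 3|_3 = 30 ⇒ 29
(1) 29|_3 = 3^3 + 2 ↦ 4^4 + 2|_4 = 258 ⇒ 257
(2) 257|_4 = 4^4 + 1 ↦ 5^5 + 1|_5 = 3126 ⇒ 3125
(3) 3125|_5 = 5^5 ↦ 6^6|_6 = 46656 ⇒ 46655
(4) 46655|_6 = 5·6^5 + 5·6^4 + 5·6^3 + 5·6^2 + 5·6 + 5 ↦ 5·7^5 + 5·7^4 + 5·7^3 + 5·7^2 + 5·7 + 5|_7 = 98040 ⇒ 98039
(5) 98039|_7 = 5·7^5 + 5·7^4 + 5·7^3 + 5·7^2 + 5·7 + 4 ↦ 5·8^5 + 5·8^4 + 5·8^3 + 5·8^2 + 5·8 + 4|_8 = 187244 ⇒ 187243
(6) 187243|_8 = 5·8^5 + 5·8^4 + 5·8^3 + 5·8^2 + 5·8 + 3 ↦ 5·9^5 + 5·9^4 + 5·9^3 + 5·9^2 + 5·9 + 3|_9 = 332148 ⇒ 332147
(7) 332147|_9 = 5·9^5 + 5·9^4 + 5·9^3 + 5·9^2 + 5·9 + 2 ↦ 5·10^5 + 5·10^4 + 5·10^3 + 5·10^2 + 5·10 + 2|_10 = 555552 ⇒ 555551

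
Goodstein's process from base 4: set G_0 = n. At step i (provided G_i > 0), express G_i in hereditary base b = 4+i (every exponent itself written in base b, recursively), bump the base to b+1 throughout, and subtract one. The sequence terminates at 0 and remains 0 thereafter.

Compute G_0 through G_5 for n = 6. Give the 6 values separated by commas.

6 —HB4→ 4 + 2 —bump→ 5 + 2 = 7 —(−1)→ 6
6 —HB5→ 5 + 1 —bump→ 6 + 1 = 7 —(−1)→ 6
6 —HB6→ 6 —bump→ 7 = 7 —(−1)→ 6
6 —HB7→ 6 —bump→ 6 = 6 —(−1)→ 5
5 —HB8→ 5 —bump→ 5 = 5 —(−1)→ 4

6, 6, 6, 6, 5, 4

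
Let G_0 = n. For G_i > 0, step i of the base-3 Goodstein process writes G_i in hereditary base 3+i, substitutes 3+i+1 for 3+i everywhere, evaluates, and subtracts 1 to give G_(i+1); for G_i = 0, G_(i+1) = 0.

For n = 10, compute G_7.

base 3: 10 = 3^2 + 1; at 4: 4^2 + 1 = 17; next = 16
base 4: 16 = 4^2; at 5: 5^2 = 25; next = 24
base 5: 24 = 4·5 + 4; at 6: 4·6 + 4 = 28; next = 27
base 6: 27 = 4·6 + 3; at 7: 4·7 + 3 = 31; next = 30
base 7: 30 = 4·7 + 2; at 8: 4·8 + 2 = 34; next = 33
base 8: 33 = 4·8 + 1; at 9: 4·9 + 1 = 37; next = 36
base 9: 36 = 4·9; at 10: 4·10 = 40; next = 39
base 10: 39 = 3·10 + 9; at 11: 3·11 + 9 = 42; next = 41

39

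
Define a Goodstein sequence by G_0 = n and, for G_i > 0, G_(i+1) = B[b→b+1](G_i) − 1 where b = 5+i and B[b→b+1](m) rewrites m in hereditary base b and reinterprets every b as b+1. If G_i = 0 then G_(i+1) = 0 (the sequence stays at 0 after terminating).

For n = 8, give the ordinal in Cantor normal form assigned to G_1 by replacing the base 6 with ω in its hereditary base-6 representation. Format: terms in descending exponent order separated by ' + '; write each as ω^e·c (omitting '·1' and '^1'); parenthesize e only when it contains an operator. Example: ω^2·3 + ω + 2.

base 5: 8 = 5 + 3; at 6: 6 + 3 = 9; next = 8
base 6: 8 = 6 + 2; at 7: 7 + 2 = 9; next = 8

ω + 2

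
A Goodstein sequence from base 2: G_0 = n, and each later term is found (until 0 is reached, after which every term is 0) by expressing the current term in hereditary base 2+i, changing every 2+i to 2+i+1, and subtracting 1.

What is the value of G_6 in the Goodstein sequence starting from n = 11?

(0) 11|_2 = 2^(2 + 1) + 2 + 1 ↦ 3^(3 + 1) + 3 + 1|_3 = 85 ⇒ 84
(1) 84|_3 = 3^(3 + 1) + 3 ↦ 4^(4 + 1) + 4|_4 = 1028 ⇒ 1027
(2) 1027|_4 = 4^(4 + 1) + 3 ↦ 5^(5 + 1) + 3|_5 = 15628 ⇒ 15627
(3) 15627|_5 = 5^(5 + 1) + 2 ↦ 6^(6 + 1) + 2|_6 = 279938 ⇒ 279937
(4) 279937|_6 = 6^(6 + 1) + 1 ↦ 7^(7 + 1) + 1|_7 = 5764802 ⇒ 5764801
(5) 5764801|_7 = 7^(7 + 1) ↦ 8^(8 + 1)|_8 = 134217728 ⇒ 134217727
(6) 134217727|_8 = 7·8^8 + 7·8^7 + 7·8^6 + 7·8^5 + 7·8^4 + 7·8^3 + 7·8^2 + 7·8 + 7 ↦ 7·9^9 + 7·9^7 + 7·9^6 + 7·9^5 + 7·9^4 + 7·9^3 + 7·9^2 + 7·9 + 7|_9 = 2749609303 ⇒ 2749609302

134217727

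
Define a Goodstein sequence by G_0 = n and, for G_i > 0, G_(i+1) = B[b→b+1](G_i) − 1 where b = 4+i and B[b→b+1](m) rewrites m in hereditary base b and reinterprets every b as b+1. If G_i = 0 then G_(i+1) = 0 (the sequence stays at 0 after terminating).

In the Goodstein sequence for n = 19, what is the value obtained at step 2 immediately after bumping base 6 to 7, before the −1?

50

base 4: 19 = 4^2 + 3; at 5: 5^2 + 3 = 28; next = 27
base 5: 27 = 5^2 + 2; at 6: 6^2 + 2 = 38; next = 37
base 6: 37 = 6^2 + 1; at 7: 7^2 + 1 = 50; next = 49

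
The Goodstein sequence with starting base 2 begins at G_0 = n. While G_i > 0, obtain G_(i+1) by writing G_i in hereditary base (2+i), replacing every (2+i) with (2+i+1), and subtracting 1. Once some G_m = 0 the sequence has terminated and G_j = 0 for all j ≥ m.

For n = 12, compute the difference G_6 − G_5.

[0] 12 ≡ 2^(2 + 1) + 2^2 (base 2). Lift 3: 108. −1: 107.
[1] 107 ≡ 3^(3 + 1) + 2·3^2 + 2·3 + 2 (base 3). Lift 4: 1066. −1: 1065.
[2] 1065 ≡ 4^(4 + 1) + 2·4^2 + 2·4 + 1 (base 4). Lift 5: 15686. −1: 15685.
[3] 15685 ≡ 5^(5 + 1) + 2·5^2 + 2·5 (base 5). Lift 6: 280020. −1: 280019.
[4] 280019 ≡ 6^(6 + 1) + 2·6^2 + 6 + 5 (base 6). Lift 7: 5764911. −1: 5764910.
[5] 5764910 ≡ 7^(7 + 1) + 2·7^2 + 7 + 4 (base 7). Lift 8: 134217868. −1: 134217867.

128452957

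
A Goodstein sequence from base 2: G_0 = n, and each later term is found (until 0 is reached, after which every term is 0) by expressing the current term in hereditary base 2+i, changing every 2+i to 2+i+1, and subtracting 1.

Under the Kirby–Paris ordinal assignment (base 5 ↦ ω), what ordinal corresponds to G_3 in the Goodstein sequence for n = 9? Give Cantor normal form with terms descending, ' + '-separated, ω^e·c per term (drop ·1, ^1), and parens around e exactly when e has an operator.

(0) 9|_2 = 2^(2 + 1) + 1 ↦ 3^(3 + 1) + 1|_3 = 82 ⇒ 81
(1) 81|_3 = 3^(3 + 1) ↦ 4^(4 + 1)|_4 = 1024 ⇒ 1023
(2) 1023|_4 = 3·4^4 + 3·4^3 + 3·4^2 + 3·4 + 3 ↦ 3·5^5 + 3·5^3 + 3·5^2 + 3·5 + 3|_5 = 9843 ⇒ 9842
(3) 9842|_5 = 3·5^5 + 3·5^3 + 3·5^2 + 3·5 + 2 ↦ 3·6^6 + 3·6^3 + 3·6^2 + 3·6 + 2|_6 = 140744 ⇒ 140743

ω^ω·3 + ω^3·3 + ω^2·3 + ω·3 + 2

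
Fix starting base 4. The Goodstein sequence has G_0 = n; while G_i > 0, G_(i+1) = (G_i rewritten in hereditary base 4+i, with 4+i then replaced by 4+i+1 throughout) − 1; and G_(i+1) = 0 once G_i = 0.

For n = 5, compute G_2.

5

i=0: 5 = 4 + 1 (b=4); 4→5: 5 + 1 = 6; 6−1 = 5
i=1: 5 = 5 (b=5); 5→6: 6 = 6; 6−1 = 5
i=2: 5 = 5 (b=6); 6→7: 5 = 5; 5−1 = 4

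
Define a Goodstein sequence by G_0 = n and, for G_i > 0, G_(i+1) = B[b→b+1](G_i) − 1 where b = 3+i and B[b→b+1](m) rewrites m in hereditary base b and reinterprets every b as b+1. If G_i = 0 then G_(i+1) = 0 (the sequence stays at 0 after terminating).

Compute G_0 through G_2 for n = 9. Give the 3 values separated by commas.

9, 15, 17

9 —HB3→ 3^2 —bump→ 4^2 = 16 —(−1)→ 15
15 —HB4→ 3·4 + 3 —bump→ 3·5 + 3 = 18 —(−1)→ 17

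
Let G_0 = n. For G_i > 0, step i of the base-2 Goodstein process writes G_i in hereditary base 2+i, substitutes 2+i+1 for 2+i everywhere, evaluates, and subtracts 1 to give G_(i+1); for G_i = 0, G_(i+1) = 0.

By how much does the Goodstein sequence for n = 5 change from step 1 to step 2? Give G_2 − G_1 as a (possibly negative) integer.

228

[0] 5 ≡ 2^2 + 1 (base 2). Lift 3: 28. −1: 27.
[1] 27 ≡ 3^3 (base 3). Lift 4: 256. −1: 255.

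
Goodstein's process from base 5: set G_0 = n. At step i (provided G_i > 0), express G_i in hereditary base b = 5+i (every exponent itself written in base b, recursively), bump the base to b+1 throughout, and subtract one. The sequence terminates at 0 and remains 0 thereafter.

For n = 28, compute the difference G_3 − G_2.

14

(0) 28|_5 = 5^2 + 3 ↦ 6^2 + 3|_6 = 39 ⇒ 38
(1) 38|_6 = 6^2 + 2 ↦ 7^2 + 2|_7 = 51 ⇒ 50
(2) 50|_7 = 7^2 + 1 ↦ 8^2 + 1|_8 = 65 ⇒ 64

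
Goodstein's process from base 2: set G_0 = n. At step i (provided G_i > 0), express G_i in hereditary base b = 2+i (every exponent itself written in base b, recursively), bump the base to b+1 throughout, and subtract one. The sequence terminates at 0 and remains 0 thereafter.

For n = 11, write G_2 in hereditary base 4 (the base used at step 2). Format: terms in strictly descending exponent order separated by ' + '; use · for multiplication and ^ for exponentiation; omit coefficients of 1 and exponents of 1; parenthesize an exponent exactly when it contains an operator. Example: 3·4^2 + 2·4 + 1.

i=0: 11 = 2^(2 + 1) + 2 + 1 (b=2); 2→3: 3^(3 + 1) + 3 + 1 = 85; 85−1 = 84
i=1: 84 = 3^(3 + 1) + 3 (b=3); 3→4: 4^(4 + 1) + 4 = 1028; 1028−1 = 1027
i=2: 1027 = 4^(4 + 1) + 3 (b=4); 4→5: 5^(5 + 1) + 3 = 15628; 15628−1 = 15627

4^(4 + 1) + 3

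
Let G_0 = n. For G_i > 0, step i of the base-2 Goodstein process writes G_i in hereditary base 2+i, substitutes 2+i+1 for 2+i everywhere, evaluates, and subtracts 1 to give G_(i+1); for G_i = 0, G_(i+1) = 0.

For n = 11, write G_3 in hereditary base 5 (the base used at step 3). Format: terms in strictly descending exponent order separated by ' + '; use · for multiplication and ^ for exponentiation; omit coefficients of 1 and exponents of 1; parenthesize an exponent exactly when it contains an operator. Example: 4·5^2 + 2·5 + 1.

G_0 = 11. HB_2(11) = 2^(2 + 1) + 2 + 1. Bump = 85. G_1 = 84.
G_1 = 84. HB_3(84) = 3^(3 + 1) + 3. Bump = 1028. G_2 = 1027.
G_2 = 1027. HB_4(1027) = 4^(4 + 1) + 3. Bump = 15628. G_3 = 15627.
G_3 = 15627. HB_5(15627) = 5^(5 + 1) + 2. Bump = 279938. G_4 = 279937.

5^(5 + 1) + 2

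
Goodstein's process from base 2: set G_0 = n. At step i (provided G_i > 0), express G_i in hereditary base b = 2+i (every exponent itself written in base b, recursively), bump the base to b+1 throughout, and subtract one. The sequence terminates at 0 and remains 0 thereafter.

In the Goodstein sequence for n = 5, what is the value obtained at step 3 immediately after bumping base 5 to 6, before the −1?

776

[0] 5 ≡ 2^2 + 1 (base 2). Lift 3: 28. −1: 27.
[1] 27 ≡ 3^3 (base 3). Lift 4: 256. −1: 255.
[2] 255 ≡ 3·4^3 + 3·4^2 + 3·4 + 3 (base 4). Lift 5: 468. −1: 467.
[3] 467 ≡ 3·5^3 + 3·5^2 + 3·5 + 2 (base 5). Lift 6: 776. −1: 775.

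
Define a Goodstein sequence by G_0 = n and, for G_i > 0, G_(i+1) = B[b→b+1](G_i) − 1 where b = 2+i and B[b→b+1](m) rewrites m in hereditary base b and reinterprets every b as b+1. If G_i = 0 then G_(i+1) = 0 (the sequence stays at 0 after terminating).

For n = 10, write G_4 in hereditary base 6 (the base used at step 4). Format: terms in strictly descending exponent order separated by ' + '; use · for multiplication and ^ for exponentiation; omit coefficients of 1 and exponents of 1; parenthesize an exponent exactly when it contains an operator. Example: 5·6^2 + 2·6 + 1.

5·6^6 + 5·6^5 + 5·6^4 + 5·6^3 + 5·6^2 + 5·6 + 5

(0) 10|_2 = 2^(2 + 1) + 2 ↦ 3^(3 + 1) + 3|_3 = 84 ⇒ 83
(1) 83|_3 = 3^(3 + 1) + 2 ↦ 4^(4 + 1) + 2|_4 = 1026 ⇒ 1025
(2) 1025|_4 = 4^(4 + 1) + 1 ↦ 5^(5 + 1) + 1|_5 = 15626 ⇒ 15625
(3) 15625|_5 = 5^(5 + 1) ↦ 6^(6 + 1)|_6 = 279936 ⇒ 279935
(4) 279935|_6 = 5·6^6 + 5·6^5 + 5·6^4 + 5·6^3 + 5·6^2 + 5·6 + 5 ↦ 5·7^7 + 5·7^5 + 5·7^4 + 5·7^3 + 5·7^2 + 5·7 + 5|_7 = 4215755 ⇒ 4215754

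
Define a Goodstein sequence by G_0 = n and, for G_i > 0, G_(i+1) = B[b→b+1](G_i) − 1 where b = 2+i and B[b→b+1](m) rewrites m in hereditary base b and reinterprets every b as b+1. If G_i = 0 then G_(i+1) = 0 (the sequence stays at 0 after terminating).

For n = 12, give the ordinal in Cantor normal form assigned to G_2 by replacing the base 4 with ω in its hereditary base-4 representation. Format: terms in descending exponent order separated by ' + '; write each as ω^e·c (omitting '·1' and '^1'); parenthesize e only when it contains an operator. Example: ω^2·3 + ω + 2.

G_0=12  [base 2] 2^(2 + 1) + 2^2  →[2↦3]→  3^(3 + 1) + 3^3 = 108  −1 ⇒ G_1=107
G_1=107  [base 3] 3^(3 + 1) + 2·3^2 + 2·3 + 2  →[3↦4]→  4^(4 + 1) + 2·4^2 + 2·4 + 2 = 1066  −1 ⇒ G_2=1065
G_2=1065  [base 4] 4^(4 + 1) + 2·4^2 + 2·4 + 1  →[4↦5]→  5^(5 + 1) + 2·5^2 + 2·5 + 1 = 15686  −1 ⇒ G_3=15685

ω^(ω + 1) + ω^2·2 + ω·2 + 1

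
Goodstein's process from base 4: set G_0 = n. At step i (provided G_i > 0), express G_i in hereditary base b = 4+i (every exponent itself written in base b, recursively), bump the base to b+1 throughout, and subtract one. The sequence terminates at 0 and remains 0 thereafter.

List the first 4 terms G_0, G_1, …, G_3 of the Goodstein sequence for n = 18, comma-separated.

18, 26, 36, 48

base 4: 18 = 4^2 + 2; at 5: 5^2 + 2 = 27; next = 26
base 5: 26 = 5^2 + 1; at 6: 6^2 + 1 = 37; next = 36
base 6: 36 = 6^2; at 7: 7^2 = 49; next = 48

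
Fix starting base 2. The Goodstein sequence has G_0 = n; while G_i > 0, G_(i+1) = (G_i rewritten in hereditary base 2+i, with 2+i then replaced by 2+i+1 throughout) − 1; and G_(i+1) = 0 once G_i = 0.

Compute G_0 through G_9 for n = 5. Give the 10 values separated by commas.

step 0: 5 = 2^2 + 1; sub 3 for 2: 3^3 + 1; = 28; G_1 = 28−1 = 27
step 1: 27 = 3^3; sub 4 for 3: 4^4; = 256; G_2 = 256−1 = 255
step 2: 255 = 3·4^3 + 3·4^2 + 3·4 + 3; sub 5 for 4: 3·5^3 + 3·5^2 + 3·5 + 3; = 468; G_3 = 468−1 = 467
step 3: 467 = 3·5^3 + 3·5^2 + 3·5 + 2; sub 6 for 5: 3·6^3 + 3·6^2 + 3·6 + 2; = 776; G_4 = 776−1 = 775
step 4: 775 = 3·6^3 + 3·6^2 + 3·6 + 1; sub 7 for 6: 3·7^3 + 3·7^2 + 3·7 + 1; = 1198; G_5 = 1198−1 = 1197
step 5: 1197 = 3·7^3 + 3·7^2 + 3·7; sub 8 for 7: 3·8^3 + 3·8^2 + 3·8; = 1752; G_6 = 1752−1 = 1751
step 6: 1751 = 3·8^3 + 3·8^2 + 2·8 + 7; sub 9 for 8: 3·9^3 + 3·9^2 + 2·9 + 7; = 2455; G_7 = 2455−1 = 2454
step 7: 2454 = 3·9^3 + 3·9^2 + 2·9 + 6; sub 10 for 9: 3·10^3 + 3·10^2 + 2·10 + 6; = 3326; G_8 = 3326−1 = 3325
step 8: 3325 = 3·10^3 + 3·10^2 + 2·10 + 5; sub 11 for 10: 3·11^3 + 3·11^2 + 2·11 + 5; = 4383; G_9 = 4383−1 = 4382

5, 27, 255, 467, 775, 1197, 1751, 2454, 3325, 4382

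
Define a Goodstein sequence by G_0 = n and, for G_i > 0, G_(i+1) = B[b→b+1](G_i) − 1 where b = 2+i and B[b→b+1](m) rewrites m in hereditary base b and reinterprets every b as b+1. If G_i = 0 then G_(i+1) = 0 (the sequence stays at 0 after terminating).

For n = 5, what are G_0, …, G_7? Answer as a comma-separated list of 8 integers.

[0] 5 ≡ 2^2 + 1 (base 2). Lift 3: 28. −1: 27.
[1] 27 ≡ 3^3 (base 3). Lift 4: 256. −1: 255.
[2] 255 ≡ 3·4^3 + 3·4^2 + 3·4 + 3 (base 4). Lift 5: 468. −1: 467.
[3] 467 ≡ 3·5^3 + 3·5^2 + 3·5 + 2 (base 5). Lift 6: 776. −1: 775.
[4] 775 ≡ 3·6^3 + 3·6^2 + 3·6 + 1 (base 6). Lift 7: 1198. −1: 1197.
[5] 1197 ≡ 3·7^3 + 3·7^2 + 3·7 (base 7). Lift 8: 1752. −1: 1751.
[6] 1751 ≡ 3·8^3 + 3·8^2 + 2·8 + 7 (base 8). Lift 9: 2455. −1: 2454.

5, 27, 255, 467, 775, 1197, 1751, 2454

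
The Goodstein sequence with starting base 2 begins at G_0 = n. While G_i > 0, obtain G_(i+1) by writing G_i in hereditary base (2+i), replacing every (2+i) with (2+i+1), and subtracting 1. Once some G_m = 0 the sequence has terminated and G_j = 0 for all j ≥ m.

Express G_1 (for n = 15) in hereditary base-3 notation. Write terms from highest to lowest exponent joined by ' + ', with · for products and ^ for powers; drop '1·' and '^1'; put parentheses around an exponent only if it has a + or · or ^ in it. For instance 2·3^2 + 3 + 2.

G_0=15  [base 2] 2^(2 + 1) + 2^2 + 2 + 1  →[2↦3]→  3^(3 + 1) + 3^3 + 3 + 1 = 112  −1 ⇒ G_1=111
G_1=111  [base 3] 3^(3 + 1) + 3^3 + 3  →[3↦4]→  4^(4 + 1) + 4^4 + 4 = 1284  −1 ⇒ G_2=1283

3^(3 + 1) + 3^3 + 3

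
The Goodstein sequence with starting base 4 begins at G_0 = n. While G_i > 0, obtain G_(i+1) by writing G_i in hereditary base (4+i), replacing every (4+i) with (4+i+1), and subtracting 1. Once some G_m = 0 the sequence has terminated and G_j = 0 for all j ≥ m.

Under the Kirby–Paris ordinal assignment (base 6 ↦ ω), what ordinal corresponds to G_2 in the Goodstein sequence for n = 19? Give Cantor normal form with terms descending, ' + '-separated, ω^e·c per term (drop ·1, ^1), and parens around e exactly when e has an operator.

ω^2 + 1

[0] 19 ≡ 4^2 + 3 (base 4). Lift 5: 28. −1: 27.
[1] 27 ≡ 5^2 + 2 (base 5). Lift 6: 38. −1: 37.
[2] 37 ≡ 6^2 + 1 (base 6). Lift 7: 50. −1: 49.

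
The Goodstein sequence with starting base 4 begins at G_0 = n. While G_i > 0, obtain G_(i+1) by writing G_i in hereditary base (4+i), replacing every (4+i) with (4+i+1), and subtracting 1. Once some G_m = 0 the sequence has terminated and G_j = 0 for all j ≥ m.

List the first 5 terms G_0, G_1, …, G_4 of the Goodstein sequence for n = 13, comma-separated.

[0] 13 ≡ 3·4 + 1 (base 4). Lift 5: 16. −1: 15.
[1] 15 ≡ 3·5 (base 5). Lift 6: 18. −1: 17.
[2] 17 ≡ 2·6 + 5 (base 6). Lift 7: 19. −1: 18.
[3] 18 ≡ 2·7 + 4 (base 7). Lift 8: 20. −1: 19.

13, 15, 17, 18, 19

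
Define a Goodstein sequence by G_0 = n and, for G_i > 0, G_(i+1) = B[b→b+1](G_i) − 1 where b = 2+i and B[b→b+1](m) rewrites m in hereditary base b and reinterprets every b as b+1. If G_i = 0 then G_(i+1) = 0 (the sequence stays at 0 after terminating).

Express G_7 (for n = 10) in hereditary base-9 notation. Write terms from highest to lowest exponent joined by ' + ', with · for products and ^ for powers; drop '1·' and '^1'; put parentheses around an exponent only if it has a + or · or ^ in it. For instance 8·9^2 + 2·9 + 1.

5·9^9 + 5·9^5 + 5·9^4 + 5·9^3 + 5·9^2 + 5·9 + 2

10 —HB2→ 2^(2 + 1) + 2 —bump→ 3^(3 + 1) + 3 = 84 —(−1)→ 83
83 —HB3→ 3^(3 + 1) + 2 —bump→ 4^(4 + 1) + 2 = 1026 —(−1)→ 1025
1025 —HB4→ 4^(4 + 1) + 1 —bump→ 5^(5 + 1) + 1 = 15626 —(−1)→ 15625
15625 —HB5→ 5^(5 + 1) —bump→ 6^(6 + 1) = 279936 —(−1)→ 279935
279935 —HB6→ 5·6^6 + 5·6^5 + 5·6^4 + 5·6^3 + 5·6^2 + 5·6 + 5 —bump→ 5·7^7 + 5·7^5 + 5·7^4 + 5·7^3 + 5·7^2 + 5·7 + 5 = 4215755 —(−1)→ 4215754
4215754 —HB7→ 5·7^7 + 5·7^5 + 5·7^4 + 5·7^3 + 5·7^2 + 5·7 + 4 —bump→ 5·8^8 + 5·8^5 + 5·8^4 + 5·8^3 + 5·8^2 + 5·8 + 4 = 84073324 —(−1)→ 84073323
84073323 —HB8→ 5·8^8 + 5·8^5 + 5·8^4 + 5·8^3 + 5·8^2 + 5·8 + 3 —bump→ 5·9^9 + 5·9^5 + 5·9^4 + 5·9^3 + 5·9^2 + 5·9 + 3 = 1937434593 —(−1)→ 1937434592
1937434592 —HB9→ 5·9^9 + 5·9^5 + 5·9^4 + 5·9^3 + 5·9^2 + 5·9 + 2 —bump→ 5·10^10 + 5·10^5 + 5·10^4 + 5·10^3 + 5·10^2 + 5·10 + 2 = 50000555552 —(−1)→ 50000555551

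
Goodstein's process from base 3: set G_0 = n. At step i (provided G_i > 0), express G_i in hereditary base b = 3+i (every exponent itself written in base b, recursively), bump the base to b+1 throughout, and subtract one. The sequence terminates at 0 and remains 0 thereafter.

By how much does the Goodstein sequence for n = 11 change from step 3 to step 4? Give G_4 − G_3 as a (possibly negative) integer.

[0] 11 ≡ 3^2 + 2 (base 3). Lift 4: 18. −1: 17.
[1] 17 ≡ 4^2 + 1 (base 4). Lift 5: 26. −1: 25.
[2] 25 ≡ 5^2 (base 5). Lift 6: 36. −1: 35.
[3] 35 ≡ 5·6 + 5 (base 6). Lift 7: 40. −1: 39.

4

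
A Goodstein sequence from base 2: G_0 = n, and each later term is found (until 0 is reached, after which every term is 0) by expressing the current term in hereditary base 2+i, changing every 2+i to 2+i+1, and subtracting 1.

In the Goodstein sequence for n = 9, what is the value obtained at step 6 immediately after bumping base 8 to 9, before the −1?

9 —HB2→ 2^(2 + 1) + 1 —bump→ 3^(3 + 1) + 1 = 82 —(−1)→ 81
81 —HB3→ 3^(3 + 1) —bump→ 4^(4 + 1) = 1024 —(−1)→ 1023
1023 —HB4→ 3·4^4 + 3·4^3 + 3·4^2 + 3·4 + 3 —bump→ 3·5^5 + 3·5^3 + 3·5^2 + 3·5 + 3 = 9843 —(−1)→ 9842
9842 —HB5→ 3·5^5 + 3·5^3 + 3·5^2 + 3·5 + 2 —bump→ 3·6^6 + 3·6^3 + 3·6^2 + 3·6 + 2 = 140744 —(−1)→ 140743
140743 —HB6→ 3·6^6 + 3·6^3 + 3·6^2 + 3·6 + 1 —bump→ 3·7^7 + 3·7^3 + 3·7^2 + 3·7 + 1 = 2471827 —(−1)→ 2471826
2471826 —HB7→ 3·7^7 + 3·7^3 + 3·7^2 + 3·7 —bump→ 3·8^8 + 3·8^3 + 3·8^2 + 3·8 = 50333400 —(−1)→ 50333399

1162263922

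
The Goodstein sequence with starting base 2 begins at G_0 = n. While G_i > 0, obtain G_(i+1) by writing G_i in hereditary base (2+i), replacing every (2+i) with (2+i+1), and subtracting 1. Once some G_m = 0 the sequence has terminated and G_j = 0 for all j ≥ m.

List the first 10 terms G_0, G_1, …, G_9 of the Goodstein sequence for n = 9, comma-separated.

G_0=9  [base 2] 2^(2 + 1) + 1  →[2↦3]→  3^(3 + 1) + 1 = 82  −1 ⇒ G_1=81
G_1=81  [base 3] 3^(3 + 1)  →[3↦4]→  4^(4 + 1) = 1024  −1 ⇒ G_2=1023
G_2=1023  [base 4] 3·4^4 + 3·4^3 + 3·4^2 + 3·4 + 3  →[4↦5]→  3·5^5 + 3·5^3 + 3·5^2 + 3·5 + 3 = 9843  −1 ⇒ G_3=9842
G_3=9842  [base 5] 3·5^5 + 3·5^3 + 3·5^2 + 3·5 + 2  →[5↦6]→  3·6^6 + 3·6^3 + 3·6^2 + 3·6 + 2 = 140744  −1 ⇒ G_4=140743
G_4=140743  [base 6] 3·6^6 + 3·6^3 + 3·6^2 + 3·6 + 1  →[6↦7]→  3·7^7 + 3·7^3 + 3·7^2 + 3·7 + 1 = 2471827  −1 ⇒ G_5=2471826
G_5=2471826  [base 7] 3·7^7 + 3·7^3 + 3·7^2 + 3·7  →[7↦8]→  3·8^8 + 3·8^3 + 3·8^2 + 3·8 = 50333400  −1 ⇒ G_6=50333399
G_6=50333399  [base 8] 3·8^8 + 3·8^3 + 3·8^2 + 2·8 + 7  →[8↦9]→  3·9^9 + 3·9^3 + 3·9^2 + 2·9 + 7 = 1162263922  −1 ⇒ G_7=1162263921
G_7=1162263921  [base 9] 3·9^9 + 3·9^3 + 3·9^2 + 2·9 + 6  →[9↦10]→  3·10^10 + 3·10^3 + 3·10^2 + 2·10 + 6 = 30000003326  −1 ⇒ G_8=30000003325
G_8=30000003325  [base 10] 3·10^10 + 3·10^3 + 3·10^2 + 2·10 + 5  →[10↦11]→  3·11^11 + 3·11^3 + 3·11^2 + 2·11 + 5 = 855935016216  −1 ⇒ G_9=855935016215

9, 81, 1023, 9842, 140743, 2471826, 50333399, 1162263921, 30000003325, 855935016215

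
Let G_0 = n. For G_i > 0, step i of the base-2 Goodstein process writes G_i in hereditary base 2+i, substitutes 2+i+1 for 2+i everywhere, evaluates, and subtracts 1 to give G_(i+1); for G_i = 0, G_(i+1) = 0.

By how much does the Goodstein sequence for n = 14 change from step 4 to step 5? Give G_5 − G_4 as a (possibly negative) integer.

(0) 14|_2 = 2^(2 + 1) + 2^2 + 2 ↦ 3^(3 + 1) + 3^3 + 3|_3 = 111 ⇒ 110
(1) 110|_3 = 3^(3 + 1) + 3^3 + 2 ↦ 4^(4 + 1) + 4^4 + 2|_4 = 1282 ⇒ 1281
(2) 1281|_4 = 4^(4 + 1) + 4^4 + 1 ↦ 5^(5 + 1) + 5^5 + 1|_5 = 18751 ⇒ 18750
(3) 18750|_5 = 5^(5 + 1) + 5^5 ↦ 6^(6 + 1) + 6^6|_6 = 326592 ⇒ 326591
(4) 326591|_6 = 6^(6 + 1) + 5·6^5 + 5·6^4 + 5·6^3 + 5·6^2 + 5·6 + 5 ↦ 7^(7 + 1) + 5·7^5 + 5·7^4 + 5·7^3 + 5·7^2 + 5·7 + 5|_7 = 5862841 ⇒ 5862840

5536249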